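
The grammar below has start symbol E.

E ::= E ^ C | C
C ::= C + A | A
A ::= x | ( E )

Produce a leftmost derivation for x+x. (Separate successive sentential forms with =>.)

E=>C=>C+A=>A+A=>x+A=>x+x

E => C   [E ::= C]
C => C+A   [C ::= C + A]
C+A => A+A   [C ::= A]
A+A => x+A   [A ::= x]
x+A => x+x   [A ::= x]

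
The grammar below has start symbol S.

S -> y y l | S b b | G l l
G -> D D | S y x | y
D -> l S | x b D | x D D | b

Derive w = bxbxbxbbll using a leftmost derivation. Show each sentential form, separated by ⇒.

S ⇒ Gll ⇒ DDll ⇒ bDll ⇒ bxbDll ⇒ bxbxDDll ⇒ bxbxbDll ⇒ bxbxbxDDll ⇒ bxbxbxbDll ⇒ bxbxbxbbll

S ⇒ Gll   [S -> G l l]
Gll ⇒ DDll   [G -> D D]
DDll ⇒ bDll   [D -> b]
bDll ⇒ bxbDll   [D -> x b D]
bxbDll ⇒ bxbxDDll   [D -> x D D]
bxbxDDll ⇒ bxbxbDll   [D -> b]
bxbxbDll ⇒ bxbxbxDDll   [D -> x D D]
bxbxbxDDll ⇒ bxbxbxbDll   [D -> b]
bxbxbxbDll ⇒ bxbxbxbbll   [D -> b]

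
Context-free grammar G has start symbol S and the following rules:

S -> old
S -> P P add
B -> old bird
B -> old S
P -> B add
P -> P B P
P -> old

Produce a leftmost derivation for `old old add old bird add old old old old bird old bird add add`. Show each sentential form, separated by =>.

S => P P add   [S -> P P add]
P P add => B add P add   [P -> B add]
B add P add => old S add P add   [B -> old S]
old S add P add => old old add P add   [S -> old]
old old add P add => old old add P B P add   [P -> P B P]
old old add P B P add => old old add P B P B P add   [P -> P B P]
old old add P B P B P add => old old add B add B P B P add   [P -> B add]
old old add B add B P B P add => old old add old bird add B P B P add   [B -> old bird]
old old add old bird add B P B P add => old old add old bird add old S P B P add   [B -> old S]
old old add old bird add old S P B P add => old old add old bird add old old P B P add   [S -> old]
old old add old bird add old old P B P add => old old add old bird add old old old B P add   [P -> old]
old old add old bird add old old old B P add => old old add old bird add old old old old bird P add   [B -> old bird]
old old add old bird add old old old old bird P add => old old add old bird add old old old old bird B add add   [P -> B add]
old old add old bird add old old old old bird B add add => old old add old bird add old old old old bird old bird add add   [B -> old bird]

S => P P add => B add P add => old S add P add => old old add P add => old old add P B P add => old old add P B P B P add => old old add B add B P B P add => old old add old bird add B P B P add => old old add old bird add old S P B P add => old old add old bird add old old P B P add => old old add old bird add old old old B P add => old old add old bird add old old old old bird P add => old old add old bird add old old old old bird B add add => old old add old bird add old old old old bird old bird add add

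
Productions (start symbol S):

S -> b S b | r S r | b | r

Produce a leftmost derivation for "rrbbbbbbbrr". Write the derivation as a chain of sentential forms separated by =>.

S => rSr => rrSrr => rrbSbrr => rrbbSbbrr => rrbbbSbbbrr => rrbbbbbbbrr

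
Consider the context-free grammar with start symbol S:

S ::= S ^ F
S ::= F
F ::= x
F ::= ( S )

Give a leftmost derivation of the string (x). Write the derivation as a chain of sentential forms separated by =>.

S => F => (S) => (F) => (x)

S => F   [S ::= F]
F => (S)   [F ::= ( S )]
(S) => (F)   [S ::= F]
(F) => (x)   [F ::= x]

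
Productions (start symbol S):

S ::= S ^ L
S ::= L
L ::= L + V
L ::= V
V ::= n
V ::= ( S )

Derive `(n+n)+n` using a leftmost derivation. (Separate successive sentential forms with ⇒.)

S⇒L⇒L+V⇒V+V⇒(S)+V⇒(L)+V⇒(L+V)+V⇒(V+V)+V⇒(n+V)+V⇒(n+n)+V⇒(n+n)+n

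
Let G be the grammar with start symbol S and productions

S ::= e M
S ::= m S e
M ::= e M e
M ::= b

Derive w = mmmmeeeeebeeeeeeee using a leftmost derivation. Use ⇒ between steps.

S ⇒ mSe ⇒ mmSee ⇒ mmmSeee ⇒ mmmmSeeee ⇒ mmmmeMeeee ⇒ mmmmeeMeeeee ⇒ mmmmeeeMeeeeee ⇒ mmmmeeeeMeeeeeee ⇒ mmmmeeeeeMeeeeeeee ⇒ mmmmeeeeebeeeeeeee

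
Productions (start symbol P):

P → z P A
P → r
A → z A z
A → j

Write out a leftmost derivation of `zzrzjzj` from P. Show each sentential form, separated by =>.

P => zPA => zzPAA => zzrAA => zzrzAzA => zzrzjzA => zzrzjzj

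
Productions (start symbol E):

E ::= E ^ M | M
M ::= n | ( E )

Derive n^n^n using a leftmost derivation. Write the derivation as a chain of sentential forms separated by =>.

E=>E^M=>E^M^M=>M^M^M=>n^M^M=>n^n^M=>n^n^n

E => E^M   [E ::= E ^ M]
E^M => E^M^M   [E ::= E ^ M]
E^M^M => M^M^M   [E ::= M]
M^M^M => n^M^M   [M ::= n]
n^M^M => n^n^M   [M ::= n]
n^n^M => n^n^n   [M ::= n]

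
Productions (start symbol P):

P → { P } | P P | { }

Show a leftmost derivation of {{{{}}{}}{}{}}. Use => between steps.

P=>{P}=>{PP}=>{PPP}=>{{P}PP}=>{{PP}PP}=>{{{P}P}PP}=>{{{{}}P}PP}=>{{{{}}{}}PP}=>{{{{}}{}}{}P}=>{{{{}}{}}{}{}}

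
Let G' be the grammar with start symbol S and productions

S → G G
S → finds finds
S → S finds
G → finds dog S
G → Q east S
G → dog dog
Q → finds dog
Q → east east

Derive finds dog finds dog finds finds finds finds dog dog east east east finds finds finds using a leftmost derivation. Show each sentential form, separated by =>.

S => G G => finds dog S G => finds dog G G G => finds dog finds dog S G G => finds dog finds dog S finds G G => finds dog finds dog S finds finds G G => finds dog finds dog finds finds finds finds G G => finds dog finds dog finds finds finds finds dog dog G => finds dog finds dog finds finds finds finds dog dog Q east S => finds dog finds dog finds finds finds finds dog dog east east east S => finds dog finds dog finds finds finds finds dog dog east east east S finds => finds dog finds dog finds finds finds finds dog dog east east east finds finds finds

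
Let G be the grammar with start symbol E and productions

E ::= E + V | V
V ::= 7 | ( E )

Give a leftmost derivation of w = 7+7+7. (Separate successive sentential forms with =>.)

E => E+V => E+V+V => V+V+V => 7+V+V => 7+7+V => 7+7+7

E => E+V   [E ::= E + V]
E+V => E+V+V   [E ::= E + V]
E+V+V => V+V+V   [E ::= V]
V+V+V => 7+V+V   [V ::= 7]
7+V+V => 7+7+V   [V ::= 7]
7+7+V => 7+7+7   [V ::= 7]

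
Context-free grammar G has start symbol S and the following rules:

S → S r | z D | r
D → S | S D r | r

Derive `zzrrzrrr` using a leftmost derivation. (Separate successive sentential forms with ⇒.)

S ⇒ zD ⇒ zS ⇒ zzD ⇒ zzSDr ⇒ zzrDr ⇒ zzrSDrr ⇒ zzrrDrr ⇒ zzrrSrr ⇒ zzrrzDrr ⇒ zzrrzrrr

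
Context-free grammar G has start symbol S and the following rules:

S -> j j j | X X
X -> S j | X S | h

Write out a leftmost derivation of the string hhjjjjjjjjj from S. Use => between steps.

S=>XX=>hX=>hXS=>hXSS=>hXSSS=>hhSSS=>hhjjjSS=>hhjjjjjjS=>hhjjjjjjjjj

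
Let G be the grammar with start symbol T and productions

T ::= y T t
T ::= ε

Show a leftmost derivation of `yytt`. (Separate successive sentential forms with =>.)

T=>yTt=>yyTtt=>yytt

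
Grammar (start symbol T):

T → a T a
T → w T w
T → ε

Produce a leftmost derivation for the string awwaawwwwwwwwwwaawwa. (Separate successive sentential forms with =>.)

T => aTa => awTwa => awwTwwa => awwaTawwa => awwaaTaawwa => awwaawTwaawwa => awwaawwTwwaawwa => awwaawwwTwwwaawwa => awwaawwwwTwwwwaawwa => awwaawwwwwTwwwwwaawwa => awwaawwwwwwwwwwaawwa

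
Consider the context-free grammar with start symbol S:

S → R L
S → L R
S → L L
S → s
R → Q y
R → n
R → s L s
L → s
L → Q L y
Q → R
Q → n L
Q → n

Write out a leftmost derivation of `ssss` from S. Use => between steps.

S=>RL=>sLsL=>sssL=>ssss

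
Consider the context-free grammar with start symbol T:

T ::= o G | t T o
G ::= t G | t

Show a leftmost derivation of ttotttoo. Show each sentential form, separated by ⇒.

T ⇒ tTo   [T ::= t T o]
tTo ⇒ ttToo   [T ::= t T o]
ttToo ⇒ ttoGoo   [T ::= o G]
ttoGoo ⇒ ttotGoo   [G ::= t G]
ttotGoo ⇒ ttottGoo   [G ::= t G]
ttottGoo ⇒ ttotttoo   [G ::= t]

T ⇒ tTo ⇒ ttToo ⇒ ttoGoo ⇒ ttotGoo ⇒ ttottGoo ⇒ ttotttoo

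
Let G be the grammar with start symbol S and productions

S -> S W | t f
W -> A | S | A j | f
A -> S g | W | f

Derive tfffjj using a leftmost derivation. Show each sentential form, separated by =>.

S => SW   [S -> S W]
SW => SWW   [S -> S W]
SWW => tfWW   [S -> t f]
tfWW => tfAW   [W -> A]
tfAW => tffW   [A -> f]
tffW => tffAj   [W -> A j]
tffAj => tffWj   [A -> W]
tffWj => tffAjj   [W -> A j]
tffAjj => tfffjj   [A -> f]

S => SW => SWW => tfWW => tfAW => tffW => tffAj => tffWj => tffAjj => tfffjj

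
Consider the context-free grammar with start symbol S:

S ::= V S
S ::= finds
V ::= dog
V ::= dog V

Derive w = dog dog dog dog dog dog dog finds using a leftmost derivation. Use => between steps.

S => V S => dog S => dog V S => dog dog V S => dog dog dog V S => dog dog dog dog V S => dog dog dog dog dog S => dog dog dog dog dog V S => dog dog dog dog dog dog V S => dog dog dog dog dog dog dog S => dog dog dog dog dog dog dog finds

S => V S   [S ::= V S]
V S => dog S   [V ::= dog]
dog S => dog V S   [S ::= V S]
dog V S => dog dog V S   [V ::= dog V]
dog dog V S => dog dog dog V S   [V ::= dog V]
dog dog dog V S => dog dog dog dog V S   [V ::= dog V]
dog dog dog dog V S => dog dog dog dog dog S   [V ::= dog]
dog dog dog dog dog S => dog dog dog dog dog V S   [S ::= V S]
dog dog dog dog dog V S => dog dog dog dog dog dog V S   [V ::= dog V]
dog dog dog dog dog dog V S => dog dog dog dog dog dog dog S   [V ::= dog]
dog dog dog dog dog dog dog S => dog dog dog dog dog dog dog finds   [S ::= finds]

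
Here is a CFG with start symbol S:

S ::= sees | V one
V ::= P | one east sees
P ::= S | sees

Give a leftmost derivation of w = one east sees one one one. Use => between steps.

S => V one   [S ::= V one]
V one => P one   [V ::= P]
P one => S one   [P ::= S]
S one => V one one   [S ::= V one]
V one one => P one one   [V ::= P]
P one one => S one one   [P ::= S]
S one one => V one one one   [S ::= V one]
V one one one => one east sees one one one   [V ::= one east sees]

S => V one => P one => S one => V one one => P one one => S one one => V one one one => one east sees one one one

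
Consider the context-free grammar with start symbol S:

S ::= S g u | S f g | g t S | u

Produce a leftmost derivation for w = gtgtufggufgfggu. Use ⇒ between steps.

S ⇒ Sgu ⇒ gtSgu ⇒ gtSfggu ⇒ gtSfgfggu ⇒ gtSgufgfggu ⇒ gtSfggufgfggu ⇒ gtgtSfggufgfggu ⇒ gtgtufggufgfggu

S ⇒ Sgu   [S ::= S g u]
Sgu ⇒ gtSgu   [S ::= g t S]
gtSgu ⇒ gtSfggu   [S ::= S f g]
gtSfggu ⇒ gtSfgfggu   [S ::= S f g]
gtSfgfggu ⇒ gtSgufgfggu   [S ::= S g u]
gtSgufgfggu ⇒ gtSfggufgfggu   [S ::= S f g]
gtSfggufgfggu ⇒ gtgtSfggufgfggu   [S ::= g t S]
gtgtSfggufgfggu ⇒ gtgtufggufgfggu   [S ::= u]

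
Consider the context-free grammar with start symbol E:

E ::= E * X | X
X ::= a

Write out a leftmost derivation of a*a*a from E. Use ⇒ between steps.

E ⇒ E*X   [E ::= E * X]
E*X ⇒ E*X*X   [E ::= E * X]
E*X*X ⇒ X*X*X   [E ::= X]
X*X*X ⇒ a*X*X   [X ::= a]
a*X*X ⇒ a*a*X   [X ::= a]
a*a*X ⇒ a*a*a   [X ::= a]

E ⇒ E*X ⇒ E*X*X ⇒ X*X*X ⇒ a*X*X ⇒ a*a*X ⇒ a*a*a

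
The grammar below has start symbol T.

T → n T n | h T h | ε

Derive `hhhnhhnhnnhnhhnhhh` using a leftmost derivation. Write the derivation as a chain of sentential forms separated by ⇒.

T ⇒ hTh ⇒ hhThh ⇒ hhhThhh ⇒ hhhnTnhhh ⇒ hhhnhThnhhh ⇒ hhhnhhThhnhhh ⇒ hhhnhhnTnhhnhhh ⇒ hhhnhhnhThnhhnhhh ⇒ hhhnhhnhnTnhnhhnhhh ⇒ hhhnhhnhnnhnhhnhhh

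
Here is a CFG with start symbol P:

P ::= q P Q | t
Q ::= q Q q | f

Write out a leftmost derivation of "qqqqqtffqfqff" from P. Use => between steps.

P => qPQ   [P ::= q P Q]
qPQ => qqPQQ   [P ::= q P Q]
qqPQQ => qqqPQQQ   [P ::= q P Q]
qqqPQQQ => qqqqPQQQQ   [P ::= q P Q]
qqqqPQQQQ => qqqqqPQQQQQ   [P ::= q P Q]
qqqqqPQQQQQ => qqqqqtQQQQQ   [P ::= t]
qqqqqtQQQQQ => qqqqqtfQQQQ   [Q ::= f]
qqqqqtfQQQQ => qqqqqtffQQQ   [Q ::= f]
qqqqqtffQQQ => qqqqqtffqQqQQ   [Q ::= q Q q]
qqqqqtffqQqQQ => qqqqqtffqfqQQ   [Q ::= f]
qqqqqtffqfqQQ => qqqqqtffqfqfQ   [Q ::= f]
qqqqqtffqfqfQ => qqqqqtffqfqff   [Q ::= f]

P=>qPQ=>qqPQQ=>qqqPQQQ=>qqqqPQQQQ=>qqqqqPQQQQQ=>qqqqqtQQQQQ=>qqqqqtfQQQQ=>qqqqqtffQQQ=>qqqqqtffqQqQQ=>qqqqqtffqfqQQ=>qqqqqtffqfqfQ=>qqqqqtffqfqff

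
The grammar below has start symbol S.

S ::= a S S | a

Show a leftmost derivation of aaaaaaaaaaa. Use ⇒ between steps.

S ⇒ aSS   [S ::= a S S]
aSS ⇒ aaS   [S ::= a]
aaS ⇒ aaaSS   [S ::= a S S]
aaaSS ⇒ aaaaSSS   [S ::= a S S]
aaaaSSS ⇒ aaaaaSS   [S ::= a]
aaaaaSS ⇒ aaaaaaS   [S ::= a]
aaaaaaS ⇒ aaaaaaaSS   [S ::= a S S]
aaaaaaaSS ⇒ aaaaaaaaSSS   [S ::= a S S]
aaaaaaaaSSS ⇒ aaaaaaaaaSS   [S ::= a]
aaaaaaaaaSS ⇒ aaaaaaaaaaS   [S ::= a]
aaaaaaaaaaS ⇒ aaaaaaaaaaa   [S ::= a]

S⇒aSS⇒aaS⇒aaaSS⇒aaaaSSS⇒aaaaaSS⇒aaaaaaS⇒aaaaaaaSS⇒aaaaaaaaSSS⇒aaaaaaaaaSS⇒aaaaaaaaaaS⇒aaaaaaaaaaa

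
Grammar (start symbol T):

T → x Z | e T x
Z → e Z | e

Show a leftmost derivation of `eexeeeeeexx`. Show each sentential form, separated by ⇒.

T ⇒ eTx ⇒ eeTxx ⇒ eexZxx ⇒ eexeZxx ⇒ eexeeZxx ⇒ eexeeeZxx ⇒ eexeeeeZxx ⇒ eexeeeeeZxx ⇒ eexeeeeeexx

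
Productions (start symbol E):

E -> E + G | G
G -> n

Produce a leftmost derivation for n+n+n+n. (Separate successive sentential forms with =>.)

E=>E+G=>E+G+G=>E+G+G+G=>G+G+G+G=>n+G+G+G=>n+n+G+G=>n+n+n+G=>n+n+n+n

E => E+G   [E -> E + G]
E+G => E+G+G   [E -> E + G]
E+G+G => E+G+G+G   [E -> E + G]
E+G+G+G => G+G+G+G   [E -> G]
G+G+G+G => n+G+G+G   [G -> n]
n+G+G+G => n+n+G+G   [G -> n]
n+n+G+G => n+n+n+G   [G -> n]
n+n+n+G => n+n+n+n   [G -> n]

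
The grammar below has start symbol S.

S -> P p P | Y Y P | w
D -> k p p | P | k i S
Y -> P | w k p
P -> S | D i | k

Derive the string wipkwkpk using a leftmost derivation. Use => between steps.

S => YYP => PYP => SYP => PpPYP => DipPYP => PipPYP => SipPYP => wipPYP => wipkYP => wipkwkpP => wipkwkpk

S => YYP   [S -> Y Y P]
YYP => PYP   [Y -> P]
PYP => SYP   [P -> S]
SYP => PpPYP   [S -> P p P]
PpPYP => DipPYP   [P -> D i]
DipPYP => PipPYP   [D -> P]
PipPYP => SipPYP   [P -> S]
SipPYP => wipPYP   [S -> w]
wipPYP => wipkYP   [P -> k]
wipkYP => wipkwkpP   [Y -> w k p]
wipkwkpP => wipkwkpk   [P -> k]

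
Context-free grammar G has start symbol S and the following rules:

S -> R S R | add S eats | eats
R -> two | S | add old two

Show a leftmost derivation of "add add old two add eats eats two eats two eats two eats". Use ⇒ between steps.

S ⇒ add S eats ⇒ add R S R eats ⇒ add S S R eats ⇒ add R S R S R eats ⇒ add S S R S R eats ⇒ add R S R S R S R eats ⇒ add add old two S R S R S R eats ⇒ add add old two add S eats R S R S R eats ⇒ add add old two add eats eats R S R S R eats ⇒ add add old two add eats eats two S R S R eats ⇒ add add old two add eats eats two eats R S R eats ⇒ add add old two add eats eats two eats two S R eats ⇒ add add old two add eats eats two eats two eats R eats ⇒ add add old two add eats eats two eats two eats two eats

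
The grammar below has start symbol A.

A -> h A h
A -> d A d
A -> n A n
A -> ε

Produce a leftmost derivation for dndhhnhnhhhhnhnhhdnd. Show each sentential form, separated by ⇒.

A⇒dAd⇒dnAnd⇒dndAdnd⇒dndhAhdnd⇒dndhhAhhdnd⇒dndhhnAnhhdnd⇒dndhhnhAhnhhdnd⇒dndhhnhnAnhnhhdnd⇒dndhhnhnhAhnhnhhdnd⇒dndhhnhnhhAhhnhnhhdnd⇒dndhhnhnhhhhnhnhhdnd

A ⇒ dAd   [A -> d A d]
dAd ⇒ dnAnd   [A -> n A n]
dnAnd ⇒ dndAdnd   [A -> d A d]
dndAdnd ⇒ dndhAhdnd   [A -> h A h]
dndhAhdnd ⇒ dndhhAhhdnd   [A -> h A h]
dndhhAhhdnd ⇒ dndhhnAnhhdnd   [A -> n A n]
dndhhnAnhhdnd ⇒ dndhhnhAhnhhdnd   [A -> h A h]
dndhhnhAhnhhdnd ⇒ dndhhnhnAnhnhhdnd   [A -> n A n]
dndhhnhnAnhnhhdnd ⇒ dndhhnhnhAhnhnhhdnd   [A -> h A h]
dndhhnhnhAhnhnhhdnd ⇒ dndhhnhnhhAhhnhnhhdnd   [A -> h A h]
dndhhnhnhhAhhnhnhhdnd ⇒ dndhhnhnhhhhnhnhhdnd   [A -> ε]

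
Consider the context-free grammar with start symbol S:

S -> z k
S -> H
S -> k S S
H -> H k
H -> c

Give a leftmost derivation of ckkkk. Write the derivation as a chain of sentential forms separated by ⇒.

S ⇒ H ⇒ Hk ⇒ Hkk ⇒ Hkkk ⇒ Hkkkk ⇒ ckkkk

S ⇒ H   [S -> H]
H ⇒ Hk   [H -> H k]
Hk ⇒ Hkk   [H -> H k]
Hkk ⇒ Hkkk   [H -> H k]
Hkkk ⇒ Hkkkk   [H -> H k]
Hkkkk ⇒ ckkkk   [H -> c]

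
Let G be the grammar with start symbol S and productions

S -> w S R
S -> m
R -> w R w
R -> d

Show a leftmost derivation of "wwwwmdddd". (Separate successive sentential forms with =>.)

S => wSR => wwSRR => wwwSRRR => wwwwSRRRR => wwwwmRRRR => wwwwmdRRR => wwwwmddRR => wwwwmdddR => wwwwmdddd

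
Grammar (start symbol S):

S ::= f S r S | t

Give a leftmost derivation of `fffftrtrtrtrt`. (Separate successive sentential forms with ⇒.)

S ⇒ fSrS   [S ::= f S r S]
fSrS ⇒ ffSrSrS   [S ::= f S r S]
ffSrSrS ⇒ fffSrSrSrS   [S ::= f S r S]
fffSrSrSrS ⇒ ffffSrSrSrSrS   [S ::= f S r S]
ffffSrSrSrSrS ⇒ fffftrSrSrSrS   [S ::= t]
fffftrSrSrSrS ⇒ fffftrtrSrSrS   [S ::= t]
fffftrtrSrSrS ⇒ fffftrtrtrSrS   [S ::= t]
fffftrtrtrSrS ⇒ fffftrtrtrtrS   [S ::= t]
fffftrtrtrtrS ⇒ fffftrtrtrtrt   [S ::= t]

S⇒fSrS⇒ffSrSrS⇒fffSrSrSrS⇒ffffSrSrSrSrS⇒fffftrSrSrSrS⇒fffftrtrSrSrS⇒fffftrtrtrSrS⇒fffftrtrtrtrS⇒fffftrtrtrtrt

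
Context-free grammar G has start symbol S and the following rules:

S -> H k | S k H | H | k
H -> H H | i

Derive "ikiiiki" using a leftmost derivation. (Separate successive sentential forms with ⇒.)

S ⇒ SkH ⇒ SkHkH ⇒ HkHkH ⇒ ikHkH ⇒ ikHHkH ⇒ ikHHHkH ⇒ ikiHHkH ⇒ ikiiHkH ⇒ ikiiikH ⇒ ikiiiki

S ⇒ SkH   [S -> S k H]
SkH ⇒ SkHkH   [S -> S k H]
SkHkH ⇒ HkHkH   [S -> H]
HkHkH ⇒ ikHkH   [H -> i]
ikHkH ⇒ ikHHkH   [H -> H H]
ikHHkH ⇒ ikHHHkH   [H -> H H]
ikHHHkH ⇒ ikiHHkH   [H -> i]
ikiHHkH ⇒ ikiiHkH   [H -> i]
ikiiHkH ⇒ ikiiikH   [H -> i]
ikiiikH ⇒ ikiiiki   [H -> i]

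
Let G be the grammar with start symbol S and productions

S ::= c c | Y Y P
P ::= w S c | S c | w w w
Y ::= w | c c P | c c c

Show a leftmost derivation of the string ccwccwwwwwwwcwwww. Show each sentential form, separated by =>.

S=>YYP=>ccPYP=>ccwScYP=>ccwYYPcYP=>ccwccPYPcYP=>ccwccwwwYPcYP=>ccwccwwwwPcYP=>ccwccwwwwwwwcYP=>ccwccwwwwwwwcwP=>ccwccwwwwwwwcwwww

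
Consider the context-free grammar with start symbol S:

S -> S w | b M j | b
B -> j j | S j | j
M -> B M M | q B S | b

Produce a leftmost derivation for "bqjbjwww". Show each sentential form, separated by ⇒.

S ⇒ Sw ⇒ Sww ⇒ Swww ⇒ bMjwww ⇒ bqBSjwww ⇒ bqjSjwww ⇒ bqjbjwww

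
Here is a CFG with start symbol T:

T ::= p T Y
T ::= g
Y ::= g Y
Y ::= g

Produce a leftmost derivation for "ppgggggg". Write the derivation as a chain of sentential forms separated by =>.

T => pTY => ppTYY => ppgYY => ppggYY => ppgggY => ppggggY => ppgggggY => ppgggggg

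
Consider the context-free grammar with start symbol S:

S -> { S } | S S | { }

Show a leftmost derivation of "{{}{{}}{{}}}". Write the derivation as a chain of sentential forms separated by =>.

S => {S} => {SS} => {{}S} => {{}SS} => {{}{S}S} => {{}{{}}S} => {{}{{}}{S}} => {{}{{}}{{}}}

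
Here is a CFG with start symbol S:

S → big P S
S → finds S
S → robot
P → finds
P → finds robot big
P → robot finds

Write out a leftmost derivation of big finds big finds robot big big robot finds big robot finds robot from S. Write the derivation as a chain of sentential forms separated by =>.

S => big P S   [S → big P S]
big P S => big finds S   [P → finds]
big finds S => big finds big P S   [S → big P S]
big finds big P S => big finds big finds robot big S   [P → finds robot big]
big finds big finds robot big S => big finds big finds robot big big P S   [S → big P S]
big finds big finds robot big big P S => big finds big finds robot big big robot finds S   [P → robot finds]
big finds big finds robot big big robot finds S => big finds big finds robot big big robot finds big P S   [S → big P S]
big finds big finds robot big big robot finds big P S => big finds big finds robot big big robot finds big robot finds S   [P → robot finds]
big finds big finds robot big big robot finds big robot finds S => big finds big finds robot big big robot finds big robot finds robot   [S → robot]

S => big P S => big finds S => big finds big P S => big finds big finds robot big S => big finds big finds robot big big P S => big finds big finds robot big big robot finds S => big finds big finds robot big big robot finds big P S => big finds big finds robot big big robot finds big robot finds S => big finds big finds robot big big robot finds big robot finds robot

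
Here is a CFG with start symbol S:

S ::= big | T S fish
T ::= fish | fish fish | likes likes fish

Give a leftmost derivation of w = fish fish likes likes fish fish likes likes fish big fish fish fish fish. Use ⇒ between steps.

S ⇒ T S fish ⇒ fish fish S fish ⇒ fish fish T S fish fish ⇒ fish fish likes likes fish S fish fish ⇒ fish fish likes likes fish T S fish fish fish ⇒ fish fish likes likes fish fish S fish fish fish ⇒ fish fish likes likes fish fish T S fish fish fish fish ⇒ fish fish likes likes fish fish likes likes fish S fish fish fish fish ⇒ fish fish likes likes fish fish likes likes fish big fish fish fish fish

S ⇒ T S fish   [S ::= T S fish]
T S fish ⇒ fish fish S fish   [T ::= fish fish]
fish fish S fish ⇒ fish fish T S fish fish   [S ::= T S fish]
fish fish T S fish fish ⇒ fish fish likes likes fish S fish fish   [T ::= likes likes fish]
fish fish likes likes fish S fish fish ⇒ fish fish likes likes fish T S fish fish fish   [S ::= T S fish]
fish fish likes likes fish T S fish fish fish ⇒ fish fish likes likes fish fish S fish fish fish   [T ::= fish]
fish fish likes likes fish fish S fish fish fish ⇒ fish fish likes likes fish fish T S fish fish fish fish   [S ::= T S fish]
fish fish likes likes fish fish T S fish fish fish fish ⇒ fish fish likes likes fish fish likes likes fish S fish fish fish fish   [T ::= likes likes fish]
fish fish likes likes fish fish likes likes fish S fish fish fish fish ⇒ fish fish likes likes fish fish likes likes fish big fish fish fish fish   [S ::= big]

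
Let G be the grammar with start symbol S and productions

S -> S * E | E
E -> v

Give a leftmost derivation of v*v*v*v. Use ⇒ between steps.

S ⇒ S*E   [S -> S * E]
S*E ⇒ S*E*E   [S -> S * E]
S*E*E ⇒ S*E*E*E   [S -> S * E]
S*E*E*E ⇒ E*E*E*E   [S -> E]
E*E*E*E ⇒ v*E*E*E   [E -> v]
v*E*E*E ⇒ v*v*E*E   [E -> v]
v*v*E*E ⇒ v*v*v*E   [E -> v]
v*v*v*E ⇒ v*v*v*v   [E -> v]

S ⇒ S*E ⇒ S*E*E ⇒ S*E*E*E ⇒ E*E*E*E ⇒ v*E*E*E ⇒ v*v*E*E ⇒ v*v*v*E ⇒ v*v*v*v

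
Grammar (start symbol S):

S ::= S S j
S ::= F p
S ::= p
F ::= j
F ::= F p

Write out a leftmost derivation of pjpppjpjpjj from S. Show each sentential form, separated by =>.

S=>SSj=>pSj=>pSSjj=>pSSjSjj=>pFpSjSjj=>pFppSjSjj=>pFpppSjSjj=>pjpppSjSjj=>pjpppFpjSjj=>pjpppjpjSjj=>pjpppjpjpjj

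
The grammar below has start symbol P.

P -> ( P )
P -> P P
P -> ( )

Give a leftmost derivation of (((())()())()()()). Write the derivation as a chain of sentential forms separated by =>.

P => (P) => (PP) => (PPP) => (PPPP) => ((P)PPP) => ((PP)PPP) => ((PPP)PPP) => (((P)PP)PPP) => (((())PP)PPP) => (((())()P)PPP) => (((())()())PPP) => (((())()())()PP) => (((())()())()()P) => (((())()())()()())

P => (P)   [P -> ( P )]
(P) => (PP)   [P -> P P]
(PP) => (PPP)   [P -> P P]
(PPP) => (PPPP)   [P -> P P]
(PPPP) => ((P)PPP)   [P -> ( P )]
((P)PPP) => ((PP)PPP)   [P -> P P]
((PP)PPP) => ((PPP)PPP)   [P -> P P]
((PPP)PPP) => (((P)PP)PPP)   [P -> ( P )]
(((P)PP)PPP) => (((())PP)PPP)   [P -> ( )]
(((())PP)PPP) => (((())()P)PPP)   [P -> ( )]
(((())()P)PPP) => (((())()())PPP)   [P -> ( )]
(((())()())PPP) => (((())()())()PP)   [P -> ( )]
(((())()())()PP) => (((())()())()()P)   [P -> ( )]
(((())()())()()P) => (((())()())()()())   [P -> ( )]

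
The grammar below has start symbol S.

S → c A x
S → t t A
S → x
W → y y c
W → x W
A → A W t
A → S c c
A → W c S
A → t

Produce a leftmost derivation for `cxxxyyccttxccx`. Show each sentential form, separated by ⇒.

S ⇒ cAx ⇒ cWcSx ⇒ cxWcSx ⇒ cxxWcSx ⇒ cxxxWcSx ⇒ cxxxyyccSx ⇒ cxxxyyccttAx ⇒ cxxxyyccttSccx ⇒ cxxxyyccttxccx

S ⇒ cAx   [S → c A x]
cAx ⇒ cWcSx   [A → W c S]
cWcSx ⇒ cxWcSx   [W → x W]
cxWcSx ⇒ cxxWcSx   [W → x W]
cxxWcSx ⇒ cxxxWcSx   [W → x W]
cxxxWcSx ⇒ cxxxyyccSx   [W → y y c]
cxxxyyccSx ⇒ cxxxyyccttAx   [S → t t A]
cxxxyyccttAx ⇒ cxxxyyccttSccx   [A → S c c]
cxxxyyccttSccx ⇒ cxxxyyccttxccx   [S → x]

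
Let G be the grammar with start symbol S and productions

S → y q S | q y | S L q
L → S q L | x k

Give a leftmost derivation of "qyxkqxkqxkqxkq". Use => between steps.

S=>SLq=>SLqLq=>SLqLqLq=>SLqLqLqLq=>qyLqLqLqLq=>qyxkqLqLqLq=>qyxkqxkqLqLq=>qyxkqxkqxkqLq=>qyxkqxkqxkqxkq

S => SLq   [S → S L q]
SLq => SLqLq   [S → S L q]
SLqLq => SLqLqLq   [S → S L q]
SLqLqLq => SLqLqLqLq   [S → S L q]
SLqLqLqLq => qyLqLqLqLq   [S → q y]
qyLqLqLqLq => qyxkqLqLqLq   [L → x k]
qyxkqLqLqLq => qyxkqxkqLqLq   [L → x k]
qyxkqxkqLqLq => qyxkqxkqxkqLq   [L → x k]
qyxkqxkqxkqLq => qyxkqxkqxkqxkq   [L → x k]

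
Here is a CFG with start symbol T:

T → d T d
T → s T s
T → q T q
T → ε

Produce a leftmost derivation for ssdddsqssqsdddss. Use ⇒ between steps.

T ⇒ sTs   [T → s T s]
sTs ⇒ ssTss   [T → s T s]
ssTss ⇒ ssdTdss   [T → d T d]
ssdTdss ⇒ ssddTddss   [T → d T d]
ssddTddss ⇒ ssdddTdddss   [T → d T d]
ssdddTdddss ⇒ ssdddsTsdddss   [T → s T s]
ssdddsTsdddss ⇒ ssdddsqTqsdddss   [T → q T q]
ssdddsqTqsdddss ⇒ ssdddsqsTsqsdddss   [T → s T s]
ssdddsqsTsqsdddss ⇒ ssdddsqssqsdddss   [T → ε]

T ⇒ sTs ⇒ ssTss ⇒ ssdTdss ⇒ ssddTddss ⇒ ssdddTdddss ⇒ ssdddsTsdddss ⇒ ssdddsqTqsdddss ⇒ ssdddsqsTsqsdddss ⇒ ssdddsqssqsdddss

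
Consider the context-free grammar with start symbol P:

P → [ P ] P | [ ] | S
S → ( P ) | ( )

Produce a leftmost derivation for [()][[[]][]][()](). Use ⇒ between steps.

P⇒[P]P⇒[S]P⇒[()]P⇒[()][P]P⇒[()][[P]P]P⇒[()][[[]]P]P⇒[()][[[]][]]P⇒[()][[[]][]][P]P⇒[()][[[]][]][S]P⇒[()][[[]][]][()]P⇒[()][[[]][]][()]S⇒[()][[[]][]][()]()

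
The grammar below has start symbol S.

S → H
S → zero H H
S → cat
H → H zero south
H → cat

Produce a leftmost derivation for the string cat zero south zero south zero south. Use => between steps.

S => H   [S → H]
H => H zero south   [H → H zero south]
H zero south => H zero south zero south   [H → H zero south]
H zero south zero south => H zero south zero south zero south   [H → H zero south]
H zero south zero south zero south => cat zero south zero south zero south   [H → cat]

S => H => H zero south => H zero south zero south => H zero south zero south zero south => cat zero south zero south zero south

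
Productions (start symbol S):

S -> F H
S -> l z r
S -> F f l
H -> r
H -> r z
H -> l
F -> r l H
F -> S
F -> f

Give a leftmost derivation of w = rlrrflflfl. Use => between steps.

S => Ffl => Sfl => Fflfl => Sflfl => Fflflfl => Sflflfl => FHflflfl => rlHHflflfl => rlrHflflfl => rlrrflflfl

S => Ffl   [S -> F f l]
Ffl => Sfl   [F -> S]
Sfl => Fflfl   [S -> F f l]
Fflfl => Sflfl   [F -> S]
Sflfl => Fflflfl   [S -> F f l]
Fflflfl => Sflflfl   [F -> S]
Sflflfl => FHflflfl   [S -> F H]
FHflflfl => rlHHflflfl   [F -> r l H]
rlHHflflfl => rlrHflflfl   [H -> r]
rlrHflflfl => rlrrflflfl   [H -> r]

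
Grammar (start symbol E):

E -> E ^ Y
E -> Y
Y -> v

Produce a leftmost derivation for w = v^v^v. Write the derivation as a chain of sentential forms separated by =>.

E=>E^Y=>E^Y^Y=>Y^Y^Y=>v^Y^Y=>v^v^Y=>v^v^v

E => E^Y   [E -> E ^ Y]
E^Y => E^Y^Y   [E -> E ^ Y]
E^Y^Y => Y^Y^Y   [E -> Y]
Y^Y^Y => v^Y^Y   [Y -> v]
v^Y^Y => v^v^Y   [Y -> v]
v^v^Y => v^v^v   [Y -> v]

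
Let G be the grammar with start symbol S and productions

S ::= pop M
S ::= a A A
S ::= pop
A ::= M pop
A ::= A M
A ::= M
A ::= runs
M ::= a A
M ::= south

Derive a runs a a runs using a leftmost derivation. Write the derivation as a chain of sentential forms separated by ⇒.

S ⇒ a A A ⇒ a runs A ⇒ a runs M ⇒ a runs a A ⇒ a runs a M ⇒ a runs a a A ⇒ a runs a a runs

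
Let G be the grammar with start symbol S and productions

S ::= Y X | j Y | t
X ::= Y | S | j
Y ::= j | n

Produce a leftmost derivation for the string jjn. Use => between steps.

S => YX   [S ::= Y X]
YX => jX   [Y ::= j]
jX => jS   [X ::= S]
jS => jjY   [S ::= j Y]
jjY => jjn   [Y ::= n]

S => YX => jX => jS => jjY => jjn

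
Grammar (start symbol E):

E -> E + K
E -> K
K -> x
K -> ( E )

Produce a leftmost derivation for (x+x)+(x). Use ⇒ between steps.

E ⇒ E+K   [E -> E + K]
E+K ⇒ K+K   [E -> K]
K+K ⇒ (E)+K   [K -> ( E )]
(E)+K ⇒ (E+K)+K   [E -> E + K]
(E+K)+K ⇒ (K+K)+K   [E -> K]
(K+K)+K ⇒ (x+K)+K   [K -> x]
(x+K)+K ⇒ (x+x)+K   [K -> x]
(x+x)+K ⇒ (x+x)+(E)   [K -> ( E )]
(x+x)+(E) ⇒ (x+x)+(K)   [E -> K]
(x+x)+(K) ⇒ (x+x)+(x)   [K -> x]

E⇒E+K⇒K+K⇒(E)+K⇒(E+K)+K⇒(K+K)+K⇒(x+K)+K⇒(x+x)+K⇒(x+x)+(E)⇒(x+x)+(K)⇒(x+x)+(x)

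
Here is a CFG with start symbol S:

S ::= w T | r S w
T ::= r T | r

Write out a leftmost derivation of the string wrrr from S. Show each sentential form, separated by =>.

S => wT   [S ::= w T]
wT => wrT   [T ::= r T]
wrT => wrrT   [T ::= r T]
wrrT => wrrr   [T ::= r]

S => wT => wrT => wrrT => wrrr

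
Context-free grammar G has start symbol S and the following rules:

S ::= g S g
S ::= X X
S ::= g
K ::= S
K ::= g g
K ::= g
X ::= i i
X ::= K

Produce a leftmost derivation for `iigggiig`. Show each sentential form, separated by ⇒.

S ⇒ XX   [S ::= X X]
XX ⇒ iiX   [X ::= i i]
iiX ⇒ iiK   [X ::= K]
iiK ⇒ iiS   [K ::= S]
iiS ⇒ iigSg   [S ::= g S g]
iigSg ⇒ iigXXg   [S ::= X X]
iigXXg ⇒ iigKXg   [X ::= K]
iigKXg ⇒ iigggXg   [K ::= g g]
iigggXg ⇒ iigggiig   [X ::= i i]

S ⇒ XX ⇒ iiX ⇒ iiK ⇒ iiS ⇒ iigSg ⇒ iigXXg ⇒ iigKXg ⇒ iigggXg ⇒ iigggiig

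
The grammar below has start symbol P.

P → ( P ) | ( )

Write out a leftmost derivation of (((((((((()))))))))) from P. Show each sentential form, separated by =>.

P => (P) => ((P)) => (((P))) => ((((P)))) => (((((P))))) => ((((((P)))))) => (((((((P))))))) => ((((((((P)))))))) => (((((((((P))))))))) => (((((((((())))))))))

P => (P)   [P → ( P )]
(P) => ((P))   [P → ( P )]
((P)) => (((P)))   [P → ( P )]
(((P))) => ((((P))))   [P → ( P )]
((((P)))) => (((((P)))))   [P → ( P )]
(((((P))))) => ((((((P))))))   [P → ( P )]
((((((P)))))) => (((((((P)))))))   [P → ( P )]
(((((((P))))))) => ((((((((P))))))))   [P → ( P )]
((((((((P)))))))) => (((((((((P)))))))))   [P → ( P )]
(((((((((P))))))))) => (((((((((())))))))))   [P → ( )]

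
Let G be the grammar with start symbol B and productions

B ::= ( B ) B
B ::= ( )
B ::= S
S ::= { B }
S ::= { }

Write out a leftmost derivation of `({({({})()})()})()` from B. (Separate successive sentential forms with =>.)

B => (B)B   [B ::= ( B ) B]
(B)B => (S)B   [B ::= S]
(S)B => ({B})B   [S ::= { B }]
({B})B => ({(B)B})B   [B ::= ( B ) B]
({(B)B})B => ({(S)B})B   [B ::= S]
({(S)B})B => ({({B})B})B   [S ::= { B }]
({({B})B})B => ({({(B)B})B})B   [B ::= ( B ) B]
({({(B)B})B})B => ({({(S)B})B})B   [B ::= S]
({({(S)B})B})B => ({({({})B})B})B   [S ::= { }]
({({({})B})B})B => ({({({})()})B})B   [B ::= ( )]
({({({})()})B})B => ({({({})()})()})B   [B ::= ( )]
({({({})()})()})B => ({({({})()})()})()   [B ::= ( )]

B => (B)B => (S)B => ({B})B => ({(B)B})B => ({(S)B})B => ({({B})B})B => ({({(B)B})B})B => ({({(S)B})B})B => ({({({})B})B})B => ({({({})()})B})B => ({({({})()})()})B => ({({({})()})()})()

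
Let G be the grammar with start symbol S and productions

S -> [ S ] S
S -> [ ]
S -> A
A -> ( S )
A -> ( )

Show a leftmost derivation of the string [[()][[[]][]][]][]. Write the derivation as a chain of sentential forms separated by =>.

S => [S]S   [S -> [ S ] S]
[S]S => [[S]S]S   [S -> [ S ] S]
[[S]S]S => [[A]S]S   [S -> A]
[[A]S]S => [[()]S]S   [A -> ( )]
[[()]S]S => [[()][S]S]S   [S -> [ S ] S]
[[()][S]S]S => [[()][[S]S]S]S   [S -> [ S ] S]
[[()][[S]S]S]S => [[()][[[]]S]S]S   [S -> [ ]]
[[()][[[]]S]S]S => [[()][[[]][]]S]S   [S -> [ ]]
[[()][[[]][]]S]S => [[()][[[]][]][]]S   [S -> [ ]]
[[()][[[]][]][]]S => [[()][[[]][]][]][]   [S -> [ ]]

S => [S]S => [[S]S]S => [[A]S]S => [[()]S]S => [[()][S]S]S => [[()][[S]S]S]S => [[()][[[]]S]S]S => [[()][[[]][]]S]S => [[()][[[]][]][]]S => [[()][[[]][]][]][]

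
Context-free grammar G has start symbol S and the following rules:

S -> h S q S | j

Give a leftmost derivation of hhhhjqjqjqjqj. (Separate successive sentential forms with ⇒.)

S⇒hSqS⇒hhSqSqS⇒hhhSqSqSqS⇒hhhhSqSqSqSqS⇒hhhhjqSqSqSqS⇒hhhhjqjqSqSqS⇒hhhhjqjqjqSqS⇒hhhhjqjqjqjqS⇒hhhhjqjqjqjqj

S ⇒ hSqS   [S -> h S q S]
hSqS ⇒ hhSqSqS   [S -> h S q S]
hhSqSqS ⇒ hhhSqSqSqS   [S -> h S q S]
hhhSqSqSqS ⇒ hhhhSqSqSqSqS   [S -> h S q S]
hhhhSqSqSqSqS ⇒ hhhhjqSqSqSqS   [S -> j]
hhhhjqSqSqSqS ⇒ hhhhjqjqSqSqS   [S -> j]
hhhhjqjqSqSqS ⇒ hhhhjqjqjqSqS   [S -> j]
hhhhjqjqjqSqS ⇒ hhhhjqjqjqjqS   [S -> j]
hhhhjqjqjqjqS ⇒ hhhhjqjqjqjqj   [S -> j]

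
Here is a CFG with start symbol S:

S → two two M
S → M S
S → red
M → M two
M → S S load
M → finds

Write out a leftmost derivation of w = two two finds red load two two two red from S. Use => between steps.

S => M S   [S → M S]
M S => M two S   [M → M two]
M two S => M two two S   [M → M two]
M two two S => M two two two S   [M → M two]
M two two two S => S S load two two two S   [M → S S load]
S S load two two two S => two two M S load two two two S   [S → two two M]
two two M S load two two two S => two two finds S load two two two S   [M → finds]
two two finds S load two two two S => two two finds red load two two two S   [S → red]
two two finds red load two two two S => two two finds red load two two two red   [S → red]

S => M S => M two S => M two two S => M two two two S => S S load two two two S => two two M S load two two two S => two two finds S load two two two S => two two finds red load two two two S => two two finds red load two two two red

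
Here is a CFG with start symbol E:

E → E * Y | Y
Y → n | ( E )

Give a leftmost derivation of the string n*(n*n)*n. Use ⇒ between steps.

E ⇒ E*Y ⇒ E*Y*Y ⇒ Y*Y*Y ⇒ n*Y*Y ⇒ n*(E)*Y ⇒ n*(E*Y)*Y ⇒ n*(Y*Y)*Y ⇒ n*(n*Y)*Y ⇒ n*(n*n)*Y ⇒ n*(n*n)*n

E ⇒ E*Y   [E → E * Y]
E*Y ⇒ E*Y*Y   [E → E * Y]
E*Y*Y ⇒ Y*Y*Y   [E → Y]
Y*Y*Y ⇒ n*Y*Y   [Y → n]
n*Y*Y ⇒ n*(E)*Y   [Y → ( E )]
n*(E)*Y ⇒ n*(E*Y)*Y   [E → E * Y]
n*(E*Y)*Y ⇒ n*(Y*Y)*Y   [E → Y]
n*(Y*Y)*Y ⇒ n*(n*Y)*Y   [Y → n]
n*(n*Y)*Y ⇒ n*(n*n)*Y   [Y → n]
n*(n*n)*Y ⇒ n*(n*n)*n   [Y → n]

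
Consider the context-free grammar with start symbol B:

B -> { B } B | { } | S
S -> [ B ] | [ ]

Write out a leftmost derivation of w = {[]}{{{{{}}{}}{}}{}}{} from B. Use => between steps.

B => {B}B => {S}B => {[]}B => {[]}{B}B => {[]}{{B}B}B => {[]}{{{B}B}B}B => {[]}{{{{B}B}B}B}B => {[]}{{{{{}}B}B}B}B => {[]}{{{{{}}{}}B}B}B => {[]}{{{{{}}{}}{}}B}B => {[]}{{{{{}}{}}{}}{}}B => {[]}{{{{{}}{}}{}}{}}{}

B => {B}B   [B -> { B } B]
{B}B => {S}B   [B -> S]
{S}B => {[]}B   [S -> [ ]]
{[]}B => {[]}{B}B   [B -> { B } B]
{[]}{B}B => {[]}{{B}B}B   [B -> { B } B]
{[]}{{B}B}B => {[]}{{{B}B}B}B   [B -> { B } B]
{[]}{{{B}B}B}B => {[]}{{{{B}B}B}B}B   [B -> { B } B]
{[]}{{{{B}B}B}B}B => {[]}{{{{{}}B}B}B}B   [B -> { }]
{[]}{{{{{}}B}B}B}B => {[]}{{{{{}}{}}B}B}B   [B -> { }]
{[]}{{{{{}}{}}B}B}B => {[]}{{{{{}}{}}{}}B}B   [B -> { }]
{[]}{{{{{}}{}}{}}B}B => {[]}{{{{{}}{}}{}}{}}B   [B -> { }]
{[]}{{{{{}}{}}{}}{}}B => {[]}{{{{{}}{}}{}}{}}{}   [B -> { }]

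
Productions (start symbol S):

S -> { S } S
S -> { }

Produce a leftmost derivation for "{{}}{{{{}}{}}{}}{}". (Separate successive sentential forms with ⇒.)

S ⇒ {S}S ⇒ {{}}S ⇒ {{}}{S}S ⇒ {{}}{{S}S}S ⇒ {{}}{{{S}S}S}S ⇒ {{}}{{{{}}S}S}S ⇒ {{}}{{{{}}{}}S}S ⇒ {{}}{{{{}}{}}{}}S ⇒ {{}}{{{{}}{}}{}}{}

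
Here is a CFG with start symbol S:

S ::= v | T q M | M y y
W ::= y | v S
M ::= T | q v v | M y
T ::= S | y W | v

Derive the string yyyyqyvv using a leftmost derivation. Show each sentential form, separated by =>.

S=>TqM=>SqM=>MyyqM=>TyyqM=>yWyyqM=>yyyyqM=>yyyyqT=>yyyyqyW=>yyyyqyvS=>yyyyqyvv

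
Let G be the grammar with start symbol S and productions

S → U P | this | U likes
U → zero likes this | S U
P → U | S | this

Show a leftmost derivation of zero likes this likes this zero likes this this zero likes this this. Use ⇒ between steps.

S ⇒ U P   [S → U P]
U P ⇒ S U P   [U → S U]
S U P ⇒ U likes U P   [S → U likes]
U likes U P ⇒ zero likes this likes U P   [U → zero likes this]
zero likes this likes U P ⇒ zero likes this likes S U P   [U → S U]
zero likes this likes S U P ⇒ zero likes this likes U P U P   [S → U P]
zero likes this likes U P U P ⇒ zero likes this likes S U P U P   [U → S U]
zero likes this likes S U P U P ⇒ zero likes this likes this U P U P   [S → this]
zero likes this likes this U P U P ⇒ zero likes this likes this zero likes this P U P   [U → zero likes this]
zero likes this likes this zero likes this P U P ⇒ zero likes this likes this zero likes this this U P   [P → this]
zero likes this likes this zero likes this this U P ⇒ zero likes this likes this zero likes this this zero likes this P   [U → zero likes this]
zero likes this likes this zero likes this this zero likes this P ⇒ zero likes this likes this zero likes this this zero likes this this   [P → this]

S ⇒ U P ⇒ S U P ⇒ U likes U P ⇒ zero likes this likes U P ⇒ zero likes this likes S U P ⇒ zero likes this likes U P U P ⇒ zero likes this likes S U P U P ⇒ zero likes this likes this U P U P ⇒ zero likes this likes this zero likes this P U P ⇒ zero likes this likes this zero likes this this U P ⇒ zero likes this likes this zero likes this this zero likes this P ⇒ zero likes this likes this zero likes this this zero likes this this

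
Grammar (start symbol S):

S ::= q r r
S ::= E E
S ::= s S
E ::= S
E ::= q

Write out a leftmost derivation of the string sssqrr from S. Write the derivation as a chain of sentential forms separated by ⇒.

S ⇒ sS   [S ::= s S]
sS ⇒ ssS   [S ::= s S]
ssS ⇒ sssS   [S ::= s S]
sssS ⇒ sssqrr   [S ::= q r r]

S ⇒ sS ⇒ ssS ⇒ sssS ⇒ sssqrr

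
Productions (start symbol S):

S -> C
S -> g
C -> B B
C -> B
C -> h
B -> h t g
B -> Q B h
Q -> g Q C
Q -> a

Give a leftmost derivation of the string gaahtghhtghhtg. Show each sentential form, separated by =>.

S=>C=>BB=>QBhB=>gQCBhB=>gaCBhB=>gaBBhB=>gaQBhBhB=>gaaBhBhB=>gaahtghBhB=>gaahtghhtghB=>gaahtghhtghhtg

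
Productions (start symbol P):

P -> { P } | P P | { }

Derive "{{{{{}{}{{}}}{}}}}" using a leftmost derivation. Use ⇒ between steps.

P ⇒ {P}   [P -> { P }]
{P} ⇒ {{P}}   [P -> { P }]
{{P}} ⇒ {{{P}}}   [P -> { P }]
{{{P}}} ⇒ {{{PP}}}   [P -> P P]
{{{PP}}} ⇒ {{{{P}P}}}   [P -> { P }]
{{{{P}P}}} ⇒ {{{{PP}P}}}   [P -> P P]
{{{{PP}P}}} ⇒ {{{{PPP}P}}}   [P -> P P]
{{{{PPP}P}}} ⇒ {{{{{}PP}P}}}   [P -> { }]
{{{{{}PP}P}}} ⇒ {{{{{}{}P}P}}}   [P -> { }]
{{{{{}{}P}P}}} ⇒ {{{{{}{}{P}}P}}}   [P -> { P }]
{{{{{}{}{P}}P}}} ⇒ {{{{{}{}{{}}}P}}}   [P -> { }]
{{{{{}{}{{}}}P}}} ⇒ {{{{{}{}{{}}}{}}}}   [P -> { }]

P ⇒ {P} ⇒ {{P}} ⇒ {{{P}}} ⇒ {{{PP}}} ⇒ {{{{P}P}}} ⇒ {{{{PP}P}}} ⇒ {{{{PPP}P}}} ⇒ {{{{{}PP}P}}} ⇒ {{{{{}{}P}P}}} ⇒ {{{{{}{}{P}}P}}} ⇒ {{{{{}{}{{}}}P}}} ⇒ {{{{{}{}{{}}}{}}}}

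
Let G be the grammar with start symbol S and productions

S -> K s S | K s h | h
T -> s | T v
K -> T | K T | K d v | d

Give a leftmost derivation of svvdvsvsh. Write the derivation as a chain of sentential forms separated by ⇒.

S⇒Ksh⇒KTsh⇒KdvTsh⇒TdvTsh⇒TvdvTsh⇒TvvdvTsh⇒svvdvTsh⇒svvdvTvsh⇒svvdvsvsh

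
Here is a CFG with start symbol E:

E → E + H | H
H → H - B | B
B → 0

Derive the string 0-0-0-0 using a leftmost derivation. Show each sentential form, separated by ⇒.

E ⇒ H   [E → H]
H ⇒ H-B   [H → H - B]
H-B ⇒ H-B-B   [H → H - B]
H-B-B ⇒ H-B-B-B   [H → H - B]
H-B-B-B ⇒ B-B-B-B   [H → B]
B-B-B-B ⇒ 0-B-B-B   [B → 0]
0-B-B-B ⇒ 0-0-B-B   [B → 0]
0-0-B-B ⇒ 0-0-0-B   [B → 0]
0-0-0-B ⇒ 0-0-0-0   [B → 0]

E ⇒ H ⇒ H-B ⇒ H-B-B ⇒ H-B-B-B ⇒ B-B-B-B ⇒ 0-B-B-B ⇒ 0-0-B-B ⇒ 0-0-0-B ⇒ 0-0-0-0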